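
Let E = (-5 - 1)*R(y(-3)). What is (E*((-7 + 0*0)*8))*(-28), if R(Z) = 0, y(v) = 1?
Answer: 0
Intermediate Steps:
E = 0 (E = (-5 - 1)*0 = -6*0 = 0)
(E*((-7 + 0*0)*8))*(-28) = (0*((-7 + 0*0)*8))*(-28) = (0*((-7 + 0)*8))*(-28) = (0*(-7*8))*(-28) = (0*(-56))*(-28) = 0*(-28) = 0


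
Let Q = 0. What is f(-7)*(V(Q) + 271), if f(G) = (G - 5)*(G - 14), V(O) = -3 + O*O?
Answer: 67536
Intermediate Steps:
V(O) = -3 + O²
f(G) = (-14 + G)*(-5 + G) (f(G) = (-5 + G)*(-14 + G) = (-14 + G)*(-5 + G))
f(-7)*(V(Q) + 271) = (70 + (-7)² - 19*(-7))*((-3 + 0²) + 271) = (70 + 49 + 133)*((-3 + 0) + 271) = 252*(-3 + 271) = 252*268 = 67536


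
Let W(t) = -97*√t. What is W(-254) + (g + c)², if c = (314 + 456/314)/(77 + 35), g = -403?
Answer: 12379230038569/77299264 - 97*I*√254 ≈ 1.6015e+5 - 1545.9*I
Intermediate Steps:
c = 24763/8792 (c = (314 + 456*(1/314))/112 = (314 + 228/157)*(1/112) = (49526/157)*(1/112) = 24763/8792 ≈ 2.8165)
W(-254) + (g + c)² = -97*I*√254 + (-403 + 24763/8792)² = -97*I*√254 + (-3518413/8792)² = -97*I*√254 + 12379230038569/77299264 = 12379230038569/77299264 - 97*I*√254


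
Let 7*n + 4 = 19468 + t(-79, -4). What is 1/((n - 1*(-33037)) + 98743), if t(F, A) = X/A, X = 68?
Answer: 7/941907 ≈ 7.4317e-6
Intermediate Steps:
t(F, A) = 68/A
n = 19447/7 (n = -4/7 + (19468 + 68/(-4))/7 = -4/7 + (19468 + 68*(-¼))/7 = -4/7 + (19468 - 17)/7 = -4/7 + (⅐)*19451 = -4/7 + 19451/7 = 19447/7 ≈ 2778.1)
1/((n - 1*(-33037)) + 98743) = 1/((19447/7 - 1*(-33037)) + 98743) = 1/((19447/7 + 33037) + 98743) = 1/(250706/7 + 98743) = 1/(941907/7) = 7/941907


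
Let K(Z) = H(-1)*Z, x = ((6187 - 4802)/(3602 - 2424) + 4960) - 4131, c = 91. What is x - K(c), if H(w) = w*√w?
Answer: 977947/1178 + 91*I ≈ 830.18 + 91.0*I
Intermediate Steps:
H(w) = w^(3/2)
x = 977947/1178 (x = (1385/1178 + 4960) - 4131 = 5844265/1178 - 4131 = 977947/1178 ≈ 830.18)
K(Z) = -I*Z (K(Z) = (-1)^(3/2)*Z = (-I)*Z = -I*Z)
x - K(c) = 977947/1178 - (-1)*I*91 = 977947/1178 - (-91)*I = 977947/1178 + 91*I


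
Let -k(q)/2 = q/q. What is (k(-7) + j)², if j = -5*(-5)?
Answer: 529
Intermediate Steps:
k(q) = -2 (k(q) = -2*q/q = -2*1 = -2)
j = 25
(k(-7) + j)² = (-2 + 25)² = 23² = 529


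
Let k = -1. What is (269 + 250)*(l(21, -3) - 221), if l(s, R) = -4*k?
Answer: -112623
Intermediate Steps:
l(s, R) = 4 (l(s, R) = -4*(-1) = 4)
(269 + 250)*(l(21, -3) - 221) = (269 + 250)*(4 - 221) = 519*(-217) = -112623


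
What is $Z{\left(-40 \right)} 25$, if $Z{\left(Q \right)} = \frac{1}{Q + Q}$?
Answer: $- \frac{5}{16} \approx -0.3125$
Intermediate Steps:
$Z{\left(Q \right)} = \frac{1}{2 Q}$
$Z{\left(-40 \right)} 25 = \frac{1}{2 \left(-40\right)} 25 = \frac{1}{2} \left(- \frac{1}{40}\right) 25 = \left(- \frac{1}{80}\right) 25 = - \frac{5}{16}$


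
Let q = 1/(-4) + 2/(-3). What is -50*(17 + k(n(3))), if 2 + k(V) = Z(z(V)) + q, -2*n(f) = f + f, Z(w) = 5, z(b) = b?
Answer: -5725/6 ≈ -954.17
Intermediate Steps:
q = -11/12 (q = 1*(-1/4) + 2*(-1/3) = -1/4 - 2/3 = -11/12 ≈ -0.91667)
n(f) = -f (n(f) = -(f + f)/2 = -f)
k(V) = 25/12 (k(V) = -2 + (5 - 11/12) = -2 + 49/12 = 25/12)
-50*(17 + k(n(3))) = -50*(17 + 25/12) = -50*229/12 = -5725/6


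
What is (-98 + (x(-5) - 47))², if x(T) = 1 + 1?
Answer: 20449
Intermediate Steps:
x(T) = 2
(-98 + (x(-5) - 47))² = (-98 + (2 - 47))² = (-98 - 45)² = (-143)² = 20449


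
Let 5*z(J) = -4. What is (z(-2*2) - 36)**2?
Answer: 33856/25 ≈ 1354.2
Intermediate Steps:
z(J) = -4/5 (z(J) = (1/5)*(-4) = -4/5)
(z(-2*2) - 36)**2 = (-4/5 - 36)**2 = (-184/5)**2 = 33856/25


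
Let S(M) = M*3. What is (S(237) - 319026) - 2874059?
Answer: -3192374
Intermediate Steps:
S(M) = 3*M
(S(237) - 319026) - 2874059 = (3*237 - 319026) - 2874059 = (711 - 319026) - 2874059 = -318315 - 2874059 = -3192374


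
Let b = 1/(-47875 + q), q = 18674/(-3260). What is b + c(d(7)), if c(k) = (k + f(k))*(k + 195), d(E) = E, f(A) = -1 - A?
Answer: -15765210204/78045587 ≈ -202.00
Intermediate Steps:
q = -9337/1630 (q = 18674*(-1/3260) = -9337/1630 ≈ -5.7282)
b = -1630/78045587 (b = 1/(-47875 - 9337/1630) = 1/(-78045587/1630) = -1630/78045587 ≈ -2.0885e-5)
c(k) = -195 - k (c(k) = (k + (-1 - k))*(k + 195) = -(195 + k) = -195 - k)
b + c(d(7)) = -1630/78045587 + (-195 - 1*7) = -1630/78045587 + (-195 - 7) = -1630/78045587 - 202 = -15765210204/78045587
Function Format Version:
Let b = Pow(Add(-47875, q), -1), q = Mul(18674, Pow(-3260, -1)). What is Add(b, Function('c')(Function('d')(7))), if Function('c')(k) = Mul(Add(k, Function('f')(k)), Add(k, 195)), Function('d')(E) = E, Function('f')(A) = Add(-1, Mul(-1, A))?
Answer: Rational(-15765210204, 78045587) ≈ -202.00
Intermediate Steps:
q = Rational(-9337, 1630) (q = Mul(18674, Rational(-1, 3260)) = Rational(-9337, 1630) ≈ -5.7282)
b = Rational(-1630, 78045587) (b = Pow(Add(-47875, Rational(-9337, 1630)), -1) = Pow(Rational(-78045587, 1630), -1) = Rational(-1630, 78045587) ≈ -2.0885e-5)
Function('c')(k) = Add(-195, Mul(-1, k)) (Function('c')(k) = Mul(Add(k, Add(-1, Mul(-1, k))), Add(k, 195)) = Mul(-1, Add(195, k)) = Add(-195, Mul(-1, k)))
Add(b, Function('c')(Function('d')(7))) = Add(Rational(-1630, 78045587), Add(-195, Mul(-1, 7))) = Add(Rational(-1630, 78045587), Add(-195, -7)) = Add(Rational(-1630, 78045587), -202) = Rational(-15765210204, 78045587)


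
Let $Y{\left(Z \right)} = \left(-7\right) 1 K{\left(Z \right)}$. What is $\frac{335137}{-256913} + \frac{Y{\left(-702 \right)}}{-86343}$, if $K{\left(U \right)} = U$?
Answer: $- \frac{10066401491}{7394213053} \approx -1.3614$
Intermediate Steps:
$Y{\left(Z \right)} = - 7 Z$ ($Y{\left(Z \right)} = \left(-7\right) 1 Z = - 7 Z$)
$\frac{335137}{-256913} + \frac{Y{\left(-702 \right)}}{-86343} = \frac{335137}{-256913} + \frac{\left(-7\right) \left(-702\right)}{-86343} = 335137 \left(- \frac{1}{256913}\right) + 4914 \left(- \frac{1}{86343}\right) = - \frac{335137}{256913} - \frac{1638}{28781} = - \frac{10066401491}{7394213053}$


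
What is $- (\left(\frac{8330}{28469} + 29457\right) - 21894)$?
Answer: $- \frac{4394273}{581} \approx -7563.3$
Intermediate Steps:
$- (\left(\frac{8330}{28469} + 29457\right) - 21894) = - (\left(8330 \cdot \frac{1}{28469} + 29457\right) - 21894) = - (\left(\frac{170}{581} + 29457\right) - 21894) = - (\frac{17114687}{581} - 21894) = \left(-1\right) \frac{4394273}{581} = - \frac{4394273}{581}$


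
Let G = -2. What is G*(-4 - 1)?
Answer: 10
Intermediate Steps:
G*(-4 - 1) = -2*(-4 - 1) = -2*(-5) = 10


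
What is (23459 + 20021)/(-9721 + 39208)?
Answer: 43480/29487 ≈ 1.4745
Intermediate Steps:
(23459 + 20021)/(-9721 + 39208) = 43480/29487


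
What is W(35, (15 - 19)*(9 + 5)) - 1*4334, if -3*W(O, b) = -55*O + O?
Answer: -3704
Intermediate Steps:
W(O, b) = 18*O (W(O, b) = -(-55*O + O)/3 = -(-18)*O = 18*O)
W(35, (15 - 19)*(9 + 5)) - 1*4334 = 18*35 - 1*4334 = 630 - 4334 = -3704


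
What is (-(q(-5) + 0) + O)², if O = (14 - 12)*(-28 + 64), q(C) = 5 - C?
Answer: 3844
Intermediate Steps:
O = 72 (O = 2*36 = 72)
(-(q(-5) + 0) + O)² = (-((5 - 1*(-5)) + 0) + 72)² = (-((5 + 5) + 0) + 72)² = (-(10 + 0) + 72)² = (-1*10 + 72)² = (-10 + 72)² = 62² = 3844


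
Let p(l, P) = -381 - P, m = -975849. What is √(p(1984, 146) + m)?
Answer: 62*I*√254 ≈ 988.12*I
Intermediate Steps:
√(p(1984, 146) + m) = √((-381 - 1*146) - 975849) = √((-381 - 146) - 975849) = √(-527 - 975849) = √(-976376) = 62*I*√254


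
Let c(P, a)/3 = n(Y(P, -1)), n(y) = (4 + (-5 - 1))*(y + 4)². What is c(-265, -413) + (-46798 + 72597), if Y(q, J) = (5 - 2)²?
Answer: 24785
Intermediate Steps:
Y(q, J) = 9 (Y(q, J) = 3² = 9)
n(y) = -2*(4 + y)² (n(y) = (4 - 6)*(4 + y)² = -2*(4 + y)²)
c(P, a) = -1014 (c(P, a) = 3*(-2*(4 + 9)²) = 3*(-2*13²) = 3*(-2*169) = 3*(-338) = -1014)
c(-265, -413) + (-46798 + 72597) = -1014 + (-46798 + 72597) = -1014 + 25799 = 24785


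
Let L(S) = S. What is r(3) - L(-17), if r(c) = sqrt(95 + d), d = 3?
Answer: 17 + 7*sqrt(2) ≈ 26.900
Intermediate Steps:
r(c) = 7*sqrt(2) (r(c) = sqrt(95 + 3) = sqrt(98) = 7*sqrt(2))
r(3) - L(-17) = 7*sqrt(2) - 1*(-17) = 7*sqrt(2) + 17 = 17 + 7*sqrt(2)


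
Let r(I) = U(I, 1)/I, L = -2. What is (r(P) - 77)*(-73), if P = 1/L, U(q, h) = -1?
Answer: 5475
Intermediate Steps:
P = -1/2 (P = 1/(-2) = -1/2 ≈ -0.50000)
r(I) = -1/I
(r(P) - 77)*(-73) = (-1/(-1/2) - 77)*(-73) = (-1*(-2) - 77)*(-73) = (2 - 77)*(-73) = -75*(-73) = 5475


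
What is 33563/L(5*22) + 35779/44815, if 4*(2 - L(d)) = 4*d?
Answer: -1500261713/4840020 ≈ -309.97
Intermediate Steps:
L(d) = 2 - d
33563/L(5*22) + 35779/44815 = 33563/(2 - 5*22) + 35779/44815 = 33563/(2 - 1*110) + 35779*(1/44815) = 33563/(2 - 110) + 35779/44815 = 33563/(-108) + 35779/44815 = 33563*(-1/108) + 35779/44815 = -33563/108 + 35779/44815 = -1500261713/4840020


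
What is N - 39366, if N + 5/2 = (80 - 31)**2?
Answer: -73935/2 ≈ -36968.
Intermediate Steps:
N = 4797/2 (N = -5/2 + (80 - 31)**2 = -5/2 + 49**2 = -5/2 + 2401 = 4797/2 ≈ 2398.5)
N - 39366 = 4797/2 - 39366 = -73935/2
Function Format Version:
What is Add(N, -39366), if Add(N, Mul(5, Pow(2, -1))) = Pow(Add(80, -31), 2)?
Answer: Rational(-73935, 2) ≈ -36968.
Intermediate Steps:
N = Rational(4797, 2) (N = Add(Rational(-5, 2), Pow(Add(80, -31), 2)) = Add(Rational(-5, 2), Pow(49, 2)) = Add(Rational(-5, 2), 2401) = Rational(4797, 2) ≈ 2398.5)
Add(N, -39366) = Add(Rational(4797, 2), -39366) = Rational(-73935, 2)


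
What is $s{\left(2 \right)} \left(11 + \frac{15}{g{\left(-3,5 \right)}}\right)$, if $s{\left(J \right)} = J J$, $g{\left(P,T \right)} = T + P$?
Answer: $74$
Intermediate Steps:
$g{\left(P,T \right)} = P + T$
$s{\left(J \right)} = J^{2}$
$s{\left(2 \right)} \left(11 + \frac{15}{g{\left(-3,5 \right)}}\right) = 2^{2} \left(11 + \frac{15}{-3 + 5}\right) = 4 \left(11 + \frac{15}{2}\right) = 4 \cdot \frac{37}{2} = 74$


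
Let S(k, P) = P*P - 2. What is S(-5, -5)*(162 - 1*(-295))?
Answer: 10511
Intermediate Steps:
S(k, P) = -2 + P² (S(k, P) = P² - 2 = -2 + P²)
S(-5, -5)*(162 - 1*(-295)) = (-2 + (-5)²)*(162 - 1*(-295)) = (-2 + 25)*(162 + 295) = 23*457 = 10511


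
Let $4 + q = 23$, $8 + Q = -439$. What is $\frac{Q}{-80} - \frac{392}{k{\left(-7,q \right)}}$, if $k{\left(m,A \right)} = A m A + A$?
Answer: $\frac{288109}{50160} \approx 5.7438$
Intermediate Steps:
$Q = -447$ ($Q = -8 - 439 = -447$)
$q = 19$ ($q = -4 + 23 = 19$)
$k{\left(m,A \right)} = A + m A^{2}$ ($k{\left(m,A \right)} = m A^{2} + A = A + m A^{2}$)
$\frac{Q}{-80} - \frac{392}{k{\left(-7,q \right)}} = - \frac{447}{-80} - \frac{392}{19 \left(1 + 19 \left(-7\right)\right)} = \left(-447\right) \left(- \frac{1}{80}\right) - \frac{392}{19 \left(1 - 133\right)} = \frac{447}{80} - \frac{392}{19 \left(-132\right)} = \frac{447}{80} - \frac{392}{-2508} = \frac{447}{80} - - \frac{98}{627} = \frac{447}{80} + \frac{98}{627} = \frac{288109}{50160}$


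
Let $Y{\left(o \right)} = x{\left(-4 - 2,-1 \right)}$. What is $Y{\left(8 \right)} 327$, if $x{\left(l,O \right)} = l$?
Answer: $-1962$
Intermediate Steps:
$Y{\left(o \right)} = -6$ ($Y{\left(o \right)} = -4 - 2 = -6$)
$Y{\left(8 \right)} 327 = \left(-6\right) 327 = -1962$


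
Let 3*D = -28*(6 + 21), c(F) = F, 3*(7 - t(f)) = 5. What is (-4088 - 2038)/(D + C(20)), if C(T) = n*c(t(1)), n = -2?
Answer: 9189/394 ≈ 23.322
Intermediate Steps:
t(f) = 16/3 (t(f) = 7 - ⅓*5 = 7 - 5/3 = 16/3)
D = -252 (D = (-28*(6 + 21))/3 = (-28*27)/3 = (⅓)*(-756) = -252)
C(T) = -32/3 (C(T) = -2*16/3 = -32/3)
(-4088 - 2038)/(D + C(20)) = (-4088 - 2038)/(-252 - 32/3) = -6126/(-788/3) = -6126*(-3/788) = 9189/394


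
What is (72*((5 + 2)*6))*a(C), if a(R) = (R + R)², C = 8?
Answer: 774144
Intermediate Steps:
a(R) = 4*R² (a(R) = (2*R)² = 4*R²)
(72*((5 + 2)*6))*a(C) = (72*((5 + 2)*6))*(4*8²) = (72*(7*6))*(4*64) = (72*42)*256 = 3024*256 = 774144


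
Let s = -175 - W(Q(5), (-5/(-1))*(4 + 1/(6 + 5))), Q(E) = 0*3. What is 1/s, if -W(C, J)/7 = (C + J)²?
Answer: 121/333200 ≈ 0.00036315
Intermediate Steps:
Q(E) = 0
W(C, J) = -7*(C + J)²
s = 333200/121 (s = -175 - (-7)*(0 + (-5/(-1))*(4 + 1/(6 + 5)))² = -175 - (-7)*(0 + (-5*(-1))*(4 + 1/11))² = -175 - (-7)*(0 + 5*(4 + 1/11))² = -175 - (-7)*(0 + 5*(45/11))² = -175 - (-7)*(0 + 225/11)² = -175 - (-7)*(225/11)² = -175 - (-7)*50625/121 = -175 - 1*(-354375/121) = -175 + 354375/121 = 333200/121 ≈ 2753.7)
1/s = 1/(333200/121) = 121/333200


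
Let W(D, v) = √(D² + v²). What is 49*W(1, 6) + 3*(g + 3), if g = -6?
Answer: -9 + 49*√37 ≈ 289.06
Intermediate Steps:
49*W(1, 6) + 3*(g + 3) = 49*√(1² + 6²) + 3*(-6 + 3) = 49*√(1 + 36) + 3*(-3) = 49*√37 - 9 = -9 + 49*√37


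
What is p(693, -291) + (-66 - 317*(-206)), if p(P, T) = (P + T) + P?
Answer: 66331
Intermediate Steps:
p(P, T) = T + 2*P
p(693, -291) + (-66 - 317*(-206)) = (-291 + 2*693) + (-66 - 317*(-206)) = (-291 + 1386) + (-66 + 65302) = 1095 + 65236 = 66331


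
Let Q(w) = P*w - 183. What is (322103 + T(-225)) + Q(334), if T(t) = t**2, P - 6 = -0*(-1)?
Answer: 374549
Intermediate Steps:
P = 6 (P = 6 - 0*(-1) = 6 - 60*0 = 6 + 0 = 6)
Q(w) = -183 + 6*w (Q(w) = 6*w - 183 = -183 + 6*w)
(322103 + T(-225)) + Q(334) = (322103 + (-225)**2) + (-183 + 6*334) = (322103 + 50625) + (-183 + 2004) = 372728 + 1821 = 374549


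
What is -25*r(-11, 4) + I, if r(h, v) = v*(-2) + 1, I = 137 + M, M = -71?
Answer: 241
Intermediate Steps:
I = 66 (I = 137 - 71 = 66)
r(h, v) = 1 - 2*v (r(h, v) = -2*v + 1 = 1 - 2*v)
-25*r(-11, 4) + I = -25*(1 - 2*4) + 66 = -25*(1 - 8) + 66 = -25*(-7) + 66 = 175 + 66 = 241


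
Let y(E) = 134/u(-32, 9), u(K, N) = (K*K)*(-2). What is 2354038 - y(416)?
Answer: 2410534979/1024 ≈ 2.3540e+6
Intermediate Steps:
u(K, N) = -2*K**2 (u(K, N) = K**2*(-2) = -2*K**2)
y(E) = -67/1024 (y(E) = 134/((-2*(-32)**2)) = 134/((-2*1024)) = 134/(-2048) = 134*(-1/2048) = -67/1024)
2354038 - y(416) = 2354038 - 1*(-67/1024) = 2354038 + 67/1024 = 2410534979/1024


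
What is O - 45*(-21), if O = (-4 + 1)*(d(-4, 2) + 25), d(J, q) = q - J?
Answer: 852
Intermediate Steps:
O = -93 (O = (-4 + 1)*((2 - 1*(-4)) + 25) = -3*((2 + 4) + 25) = -3*(6 + 25) = -3*31 = -93)
O - 45*(-21) = -93 - 45*(-21) = -93 + 945 = 852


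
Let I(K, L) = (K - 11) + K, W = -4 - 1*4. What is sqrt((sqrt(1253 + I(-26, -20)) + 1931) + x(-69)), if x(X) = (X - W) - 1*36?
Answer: sqrt(1834 + sqrt(1190)) ≈ 43.226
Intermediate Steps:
W = -8 (W = -4 - 4 = -8)
I(K, L) = -11 + 2*K (I(K, L) = (-11 + K) + K = -11 + 2*K)
x(X) = -28 + X (x(X) = (X - 1*(-8)) - 1*36 = (X + 8) - 36 = (8 + X) - 36 = -28 + X)
sqrt((sqrt(1253 + I(-26, -20)) + 1931) + x(-69)) = sqrt((sqrt(1253 + (-11 + 2*(-26))) + 1931) + (-28 - 69)) = sqrt((sqrt(1253 + (-11 - 52)) + 1931) - 97) = sqrt((sqrt(1253 - 63) + 1931) - 97) = sqrt((sqrt(1190) + 1931) - 97) = sqrt((1931 + sqrt(1190)) - 97) = sqrt(1834 + sqrt(1190))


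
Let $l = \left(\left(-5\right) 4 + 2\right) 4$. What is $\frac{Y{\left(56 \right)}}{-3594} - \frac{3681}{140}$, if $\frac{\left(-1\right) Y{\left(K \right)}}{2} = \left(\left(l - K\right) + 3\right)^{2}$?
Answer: $- \frac{4427257}{251580} \approx -17.598$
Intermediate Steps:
$l = -72$ ($l = \left(-20 + 2\right) 4 = \left(-18\right) 4 = -72$)
$Y{\left(K \right)} = - 2 \left(-69 - K\right)^{2}$ ($Y{\left(K \right)} = - 2 \left(\left(-72 - K\right) + 3\right)^{2} = - 2 \left(-69 - K\right)^{2}$)
$\frac{Y{\left(56 \right)}}{-3594} - \frac{3681}{140} = \frac{\left(-2\right) \left(69 + 56\right)^{2}}{-3594} - \frac{3681}{140} = - 2 \cdot 125^{2} \left(- \frac{1}{3594}\right) - \frac{3681}{140} = \left(-2\right) 15625 \left(- \frac{1}{3594}\right) - \frac{3681}{140} = \left(-31250\right) \left(- \frac{1}{3594}\right) - \frac{3681}{140} = \frac{15625}{1797} - \frac{3681}{140} = - \frac{4427257}{251580}$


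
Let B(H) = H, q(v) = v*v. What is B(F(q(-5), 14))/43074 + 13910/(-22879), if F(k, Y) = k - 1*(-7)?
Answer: -299213606/492745023 ≈ -0.60724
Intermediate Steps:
q(v) = v**2
F(k, Y) = 7 + k (F(k, Y) = k + 7 = 7 + k)
B(F(q(-5), 14))/43074 + 13910/(-22879) = (7 + (-5)**2)/43074 + 13910/(-22879) = (7 + 25)*(1/43074) + 13910*(-1/22879) = 32*(1/43074) - 13910/22879 = 16/21537 - 13910/22879 = -299213606/492745023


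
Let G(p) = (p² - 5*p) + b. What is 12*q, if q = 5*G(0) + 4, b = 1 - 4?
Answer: -132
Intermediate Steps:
b = -3
G(p) = -3 + p² - 5*p (G(p) = (p² - 5*p) - 3 = -3 + p² - 5*p)
q = -11 (q = 5*(-3 + 0² - 5*0) + 4 = 5*(-3 + 0 + 0) + 4 = 5*(-3) + 4 = -15 + 4 = -11)
12*q = 12*(-11) = -132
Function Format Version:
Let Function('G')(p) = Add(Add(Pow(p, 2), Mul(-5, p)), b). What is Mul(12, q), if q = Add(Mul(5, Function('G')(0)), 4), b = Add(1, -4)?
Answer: -132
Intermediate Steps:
b = -3
Function('G')(p) = Add(-3, Pow(p, 2), Mul(-5, p)) (Function('G')(p) = Add(Add(Pow(p, 2), Mul(-5, p)), -3) = Add(-3, Pow(p, 2), Mul(-5, p)))
q = -11 (q = Add(Mul(5, Add(-3, Pow(0, 2), Mul(-5, 0))), 4) = Add(Mul(5, Add(-3, 0, 0)), 4) = Add(Mul(5, -3), 4) = Add(-15, 4) = -11)
Mul(12, q) = Mul(12, -11) = -132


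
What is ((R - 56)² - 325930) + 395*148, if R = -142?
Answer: -228266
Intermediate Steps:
((R - 56)² - 325930) + 395*148 = ((-142 - 56)² - 325930) + 395*148 = ((-198)² - 325930) + 58460 = (39204 - 325930) + 58460 = -286726 + 58460 = -228266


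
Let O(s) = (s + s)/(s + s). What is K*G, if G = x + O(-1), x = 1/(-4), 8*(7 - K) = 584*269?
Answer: -29445/2 ≈ -14723.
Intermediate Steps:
K = -19630 (K = 7 - 73*269 = 7 - 1/8*157096 = 7 - 19637 = -19630)
x = -1/4 ≈ -0.25000
O(s) = 1 (O(s) = (2*s)/((2*s)) = (2*s)*(1/(2*s)) = 1)
G = 3/4 (G = -1/4 + 1 = 3/4 ≈ 0.75000)
K*G = -19630*3/4 = -29445/2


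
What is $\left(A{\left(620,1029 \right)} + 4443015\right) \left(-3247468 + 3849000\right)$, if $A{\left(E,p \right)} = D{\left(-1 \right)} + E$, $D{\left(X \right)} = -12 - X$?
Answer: $2672982031968$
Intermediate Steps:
$A{\left(E,p \right)} = -11 + E$ ($A{\left(E,p \right)} = \left(-12 - -1\right) + E = \left(-12 + 1\right) + E = -11 + E$)
$\left(A{\left(620,1029 \right)} + 4443015\right) \left(-3247468 + 3849000\right) = \left(\left(-11 + 620\right) + 4443015\right) \left(-3247468 + 3849000\right) = \left(609 + 4443015\right) 601532 = 4443624 \cdot 601532 = 2672982031968$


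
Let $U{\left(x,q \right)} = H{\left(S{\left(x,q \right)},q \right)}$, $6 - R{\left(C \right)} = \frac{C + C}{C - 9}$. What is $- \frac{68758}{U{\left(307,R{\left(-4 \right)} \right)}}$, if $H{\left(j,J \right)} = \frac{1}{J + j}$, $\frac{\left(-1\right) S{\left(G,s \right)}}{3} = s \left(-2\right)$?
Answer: $- \frac{33691420}{13} \approx -2.5916 \cdot 10^{6}$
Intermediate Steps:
$S{\left(G,s \right)} = 6 s$ ($S{\left(G,s \right)} = - 3 s \left(-2\right) = - 3 \left(- 2 s\right) = 6 s$)
$R{\left(C \right)} = 6 - \frac{2 C}{-9 + C}$ ($R{\left(C \right)} = 6 - \frac{C + C}{C - 9} = 6 - \frac{2 C}{-9 + C}$)
$U{\left(x,q \right)} = \frac{1}{7 q}$ ($U{\left(x,q \right)} = \frac{1}{q + 6 q} = \frac{1}{7 q}$)
$- \frac{68758}{U{\left(307,R{\left(-4 \right)} \right)}} = - \frac{68758}{\frac{1}{7} \frac{1}{2 \frac{1}{-9 - 4} \left(-27 + 2 \left(-4\right)\right)}} = - \frac{68758}{\frac{1}{7} \frac{1}{2 \frac{1}{-13} \left(-27 - 8\right)}} = - \frac{68758}{\frac{1}{7} \frac{1}{2 \left(- \frac{1}{13}\right) \left(-35\right)}} = - \frac{68758}{\frac{1}{7} \frac{1}{\frac{70}{13}}} = - \frac{68758}{\frac{1}{7} \cdot \frac{13}{70}} = - \frac{68758}{\frac{13}{490}} = \left(-68758\right) \frac{490}{13} = - \frac{33691420}{13}$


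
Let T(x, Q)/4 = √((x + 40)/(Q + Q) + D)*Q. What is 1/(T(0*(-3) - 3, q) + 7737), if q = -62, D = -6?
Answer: 7737/60248545 + 4*I*√24211/60248545 ≈ 0.00012842 + 1.033e-5*I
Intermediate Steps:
T(x, Q) = 4*Q*√(-6 + (40 + x)/(2*Q)) (T(x, Q) = 4*(√((x + 40)/(Q + Q) - 6)*Q) = 4*(√((40 + x)/((2*Q)) - 6)*Q) = 4*(√((40 + x)*(1/(2*Q)) - 6)*Q) = 4*(√((40 + x)/(2*Q) - 6)*Q) = 4*(√(-6 + (40 + x)/(2*Q))*Q) = 4*(Q*√(-6 + (40 + x)/(2*Q))) = 4*Q*√(-6 + (40 + x)/(2*Q)))
1/(T(0*(-3) - 3, q) + 7737) = 1/(2*(-62)*√2*√((40 + (0*(-3) - 3) - 12*(-62))/(-62)) + 7737) = 1/(2*(-62)*√2*√(-(40 + (0 - 3) + 744)/62) + 7737) = 1/(2*(-62)*√2*√(-(40 - 3 + 744)/62) + 7737) = 1/(2*(-62)*√2*√(-1/62*781) + 7737) = 1/(2*(-62)*√2*√(-781/62) + 7737) = 1/(2*(-62)*√2*(I*√48422/62) + 7737) = 1/(-4*I*√24211 + 7737) = 1/(7737 - 4*I*√24211)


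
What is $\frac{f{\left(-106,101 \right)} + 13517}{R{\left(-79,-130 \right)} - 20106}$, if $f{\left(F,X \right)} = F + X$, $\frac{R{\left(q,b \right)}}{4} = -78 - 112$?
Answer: $- \frac{6756}{10433} \approx -0.64756$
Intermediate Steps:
$R{\left(q,b \right)} = -760$ ($R{\left(q,b \right)} = 4 \left(-78 - 112\right) = 4 \left(-190\right) = -760$)
$\frac{f{\left(-106,101 \right)} + 13517}{R{\left(-79,-130 \right)} - 20106} = \frac{\left(-106 + 101\right) + 13517}{-760 - 20106} = \frac{-5 + 13517}{-20866} = 13512 \left(- \frac{1}{20866}\right) = - \frac{6756}{10433}$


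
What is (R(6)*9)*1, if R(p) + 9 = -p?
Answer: -135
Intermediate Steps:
R(p) = -9 - p
(R(6)*9)*1 = ((-9 - 1*6)*9)*1 = ((-9 - 6)*9)*1 = -15*9*1 = -135*1 = -135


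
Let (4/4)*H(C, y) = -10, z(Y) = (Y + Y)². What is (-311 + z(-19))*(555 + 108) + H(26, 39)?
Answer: 751169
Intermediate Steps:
z(Y) = 4*Y² (z(Y) = (2*Y)² = 4*Y²)
H(C, y) = -10
(-311 + z(-19))*(555 + 108) + H(26, 39) = (-311 + 4*(-19)²)*(555 + 108) - 10 = (-311 + 4*361)*663 - 10 = (-311 + 1444)*663 - 10 = 1133*663 - 10 = 751179 - 10 = 751169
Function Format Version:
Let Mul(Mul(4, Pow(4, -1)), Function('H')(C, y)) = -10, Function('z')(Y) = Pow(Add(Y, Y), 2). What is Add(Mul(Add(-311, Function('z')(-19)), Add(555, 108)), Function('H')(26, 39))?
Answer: 751169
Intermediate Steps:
Function('z')(Y) = Mul(4, Pow(Y, 2)) (Function('z')(Y) = Pow(Mul(2, Y), 2) = Mul(4, Pow(Y, 2)))
Function('H')(C, y) = -10
Add(Mul(Add(-311, Function('z')(-19)), Add(555, 108)), Function('H')(26, 39)) = Add(Mul(Add(-311, Mul(4, Pow(-19, 2))), Add(555, 108)), -10) = Add(Mul(Add(-311, Mul(4, 361)), 663), -10) = Add(Mul(Add(-311, 1444), 663), -10) = Add(Mul(1133, 663), -10) = Add(751179, -10) = 751169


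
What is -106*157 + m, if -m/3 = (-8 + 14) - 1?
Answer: -16657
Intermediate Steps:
m = -15 (m = -3*((-8 + 14) - 1) = -3*(6 - 1) = -3*5 = -15)
-106*157 + m = -106*157 - 15 = -16642 - 15 = -16657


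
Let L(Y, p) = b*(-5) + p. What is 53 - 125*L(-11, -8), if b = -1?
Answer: 428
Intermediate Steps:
L(Y, p) = 5 + p (L(Y, p) = -1*(-5) + p = 5 + p)
53 - 125*L(-11, -8) = 53 - 125*(5 - 8) = 53 - 125*(-3) = 53 + 375 = 428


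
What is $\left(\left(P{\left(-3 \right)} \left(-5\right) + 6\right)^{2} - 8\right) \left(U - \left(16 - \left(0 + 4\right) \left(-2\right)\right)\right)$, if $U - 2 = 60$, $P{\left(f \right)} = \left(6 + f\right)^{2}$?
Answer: $57494$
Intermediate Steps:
$U = 62$ ($U = 2 + 60 = 62$)
$\left(\left(P{\left(-3 \right)} \left(-5\right) + 6\right)^{2} - 8\right) \left(U - \left(16 - \left(0 + 4\right) \left(-2\right)\right)\right) = \left(\left(\left(6 - 3\right)^{2} \left(-5\right) + 6\right)^{2} - 8\right) \left(62 - \left(16 - \left(0 + 4\right) \left(-2\right)\right)\right) = \left(\left(3^{2} \left(-5\right) + 6\right)^{2} - 8\right) \left(62 + \left(4 \left(-2\right) - 16\right)\right) = \left(\left(9 \left(-5\right) + 6\right)^{2} - 8\right) \left(62 - 24\right) = \left(\left(-45 + 6\right)^{2} - 8\right) \left(62 - 24\right) = \left(\left(-39\right)^{2} - 8\right) 38 = \left(1521 - 8\right) 38 = 1513 \cdot 38 = 57494$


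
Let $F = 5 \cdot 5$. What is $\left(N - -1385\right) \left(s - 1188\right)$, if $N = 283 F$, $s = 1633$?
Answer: $3764700$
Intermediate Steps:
$F = 25$
$N = 7075$ ($N = 283 \cdot 25 = 7075$)
$\left(N - -1385\right) \left(s - 1188\right) = \left(7075 - -1385\right) \left(1633 - 1188\right) = \left(7075 + 1385\right) 445 = 8460 \cdot 445 = 3764700$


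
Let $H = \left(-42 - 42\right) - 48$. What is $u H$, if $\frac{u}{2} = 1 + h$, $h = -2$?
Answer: $264$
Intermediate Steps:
$H = -132$ ($H = -84 - 48 = -132$)
$u = -2$ ($u = 2 \left(1 - 2\right) = 2 \left(-1\right) = -2$)
$u H = \left(-2\right) \left(-132\right) = 264$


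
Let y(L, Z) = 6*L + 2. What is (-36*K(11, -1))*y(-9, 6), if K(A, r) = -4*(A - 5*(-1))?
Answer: -119808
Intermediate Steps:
K(A, r) = -20 - 4*A (K(A, r) = -4*(A + 5) = -4*(5 + A) = -20 - 4*A)
y(L, Z) = 2 + 6*L
(-36*K(11, -1))*y(-9, 6) = (-36*(-20 - 4*11))*(2 + 6*(-9)) = (-36*(-20 - 44))*(2 - 54) = -36*(-64)*(-52) = 2304*(-52) = -119808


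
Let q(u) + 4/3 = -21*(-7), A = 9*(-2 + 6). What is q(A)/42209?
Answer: 437/126627 ≈ 0.0034511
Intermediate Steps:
A = 36 (A = 9*4 = 36)
q(u) = 437/3 (q(u) = -4/3 - 21*(-7) = -4/3 + 147 = 437/3)
q(A)/42209 = (437/3)/42209 = (437/3)*(1/42209) = 437/126627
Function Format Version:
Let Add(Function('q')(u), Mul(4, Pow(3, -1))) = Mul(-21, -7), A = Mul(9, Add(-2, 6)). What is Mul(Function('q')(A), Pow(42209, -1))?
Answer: Rational(437, 126627) ≈ 0.0034511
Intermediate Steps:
A = 36 (A = Mul(9, 4) = 36)
Function('q')(u) = Rational(437, 3) (Function('q')(u) = Add(Rational(-4, 3), Mul(-21, -7)) = Add(Rational(-4, 3), 147) = Rational(437, 3))
Mul(Function('q')(A), Pow(42209, -1)) = Mul(Rational(437, 3), Pow(42209, -1)) = Mul(Rational(437, 3), Rational(1, 42209)) = Rational(437, 126627)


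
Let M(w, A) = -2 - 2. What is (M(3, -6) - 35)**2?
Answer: 1521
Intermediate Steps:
M(w, A) = -4
(M(3, -6) - 35)**2 = (-4 - 35)**2 = (-39)**2 = 1521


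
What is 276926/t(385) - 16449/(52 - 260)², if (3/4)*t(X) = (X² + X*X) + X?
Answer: 1367685311/4280756480 ≈ 0.31950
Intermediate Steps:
t(X) = 4*X/3 + 8*X²/3 (t(X) = 4*((X² + X*X) + X)/3 = 4*((X² + X²) + X)/3 = 4*(2*X² + X)/3 = 4*(X + 2*X²)/3 = 4*X/3 + 8*X²/3)
276926/t(385) - 16449/(52 - 260)² = 276926/(((4/3)*385*(1 + 2*385))) - 16449/(52 - 260)² = 276926/(((4/3)*385*(1 + 770))) - 16449/((-208)²) = 276926/(((4/3)*385*771)) - 16449/43264 = 276926/395780 - 16449*1/43264 = 276926*(1/395780) - 16449/43264 = 138463/197890 - 16449/43264 = 1367685311/4280756480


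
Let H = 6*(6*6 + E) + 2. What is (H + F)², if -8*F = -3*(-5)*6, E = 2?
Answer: 765625/16 ≈ 47852.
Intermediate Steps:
H = 230 (H = 6*(6*6 + 2) + 2 = 6*(36 + 2) + 2 = 6*38 + 2 = 228 + 2 = 230)
F = -45/4 (F = -(-3*(-5))*6/8 = -15*6/8 = -⅛*90 = -45/4 ≈ -11.250)
(H + F)² = (230 - 45/4)² = (875/4)² = 765625/16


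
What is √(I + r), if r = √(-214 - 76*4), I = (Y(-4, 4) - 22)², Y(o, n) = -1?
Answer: √(529 + I*√518) ≈ 23.005 + 0.4947*I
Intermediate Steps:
I = 529 (I = (-1 - 22)² = (-23)² = 529)
r = I*√518 (r = √(-214 - 304) = √(-518) = I*√518 ≈ 22.76*I)
√(I + r) = √(529 + I*√518)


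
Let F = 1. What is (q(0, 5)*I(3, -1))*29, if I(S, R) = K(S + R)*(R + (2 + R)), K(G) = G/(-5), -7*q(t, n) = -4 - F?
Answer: 0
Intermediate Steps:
q(t, n) = 5/7 (q(t, n) = -(-4 - 1*1)/7 = -(-4 - 1)/7 = -1/7*(-5) = 5/7)
K(G) = -G/5 (K(G) = G*(-1/5) = -G/5)
I(S, R) = (2 + 2*R)*(-R/5 - S/5) (I(S, R) = (-(S + R)/5)*(R + (2 + R)) = (-(R + S)/5)*(2 + 2*R) = (-R/5 - S/5)*(2 + 2*R) = (2 + 2*R)*(-R/5 - S/5))
(q(0, 5)*I(3, -1))*29 = (5*(2*(1 - 1)*(-1*(-1) - 1*3)/5)/7)*29 = (5*((2/5)*0*(1 - 3))/7)*29 = (5*((2/5)*0*(-2))/7)*29 = ((5/7)*0)*29 = 0*29 = 0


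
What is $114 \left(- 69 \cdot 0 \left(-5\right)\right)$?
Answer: $0$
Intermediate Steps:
$114 \left(- 69 \cdot 0 \left(-5\right)\right) = 114 \left(\left(-69\right) 0\right) = 114 \cdot 0 = 0$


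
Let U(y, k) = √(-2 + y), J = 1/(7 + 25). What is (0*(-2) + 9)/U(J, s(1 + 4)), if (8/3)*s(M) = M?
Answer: -12*I*√14/7 ≈ -6.4143*I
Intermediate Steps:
s(M) = 3*M/8
J = 1/32 ≈ 0.031250
(0*(-2) + 9)/U(J, s(1 + 4)) = (0*(-2) + 9)/(√(-2 + 1/32)) = (0 + 9)/(√(-63/32)) = 9/((3*I*√14/8)) = 9*(-4*I*√14/21) = -12*I*√14/7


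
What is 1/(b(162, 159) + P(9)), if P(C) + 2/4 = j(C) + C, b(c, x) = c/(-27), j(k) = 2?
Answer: 2/9 ≈ 0.22222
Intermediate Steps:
b(c, x) = -c/27 (b(c, x) = c*(-1/27) = -c/27)
P(C) = 3/2 + C (P(C) = -½ + (2 + C) = 3/2 + C)
1/(b(162, 159) + P(9)) = 1/(-1/27*162 + (3/2 + 9)) = 1/(-6 + 21/2) = 1/(9/2) = 2/9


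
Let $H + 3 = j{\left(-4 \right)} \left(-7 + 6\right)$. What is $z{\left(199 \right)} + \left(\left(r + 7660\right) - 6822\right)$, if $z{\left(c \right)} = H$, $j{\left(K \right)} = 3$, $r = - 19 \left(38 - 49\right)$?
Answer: $1041$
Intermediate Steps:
$r = 209$ ($r = \left(-19\right) \left(-11\right) = 209$)
$H = -6$ ($H = -3 + 3 \left(-7 + 6\right) = -3 + 3 \left(-1\right) = -3 - 3 = -6$)
$z{\left(c \right)} = -6$
$z{\left(199 \right)} + \left(\left(r + 7660\right) - 6822\right) = -6 + \left(\left(209 + 7660\right) - 6822\right) = -6 + \left(7869 - 6822\right) = -6 + 1047 = 1041$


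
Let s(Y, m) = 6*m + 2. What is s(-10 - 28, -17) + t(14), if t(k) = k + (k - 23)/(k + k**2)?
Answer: -6023/70 ≈ -86.043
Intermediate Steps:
s(Y, m) = 2 + 6*m
t(k) = k + (-23 + k)/(k + k**2)
s(-10 - 28, -17) + t(14) = (2 + 6*(-17)) + (-23 + 14 + 14**2 + 14**3)/(14*(1 + 14)) = (2 - 102) + (1/14)*(-23 + 14 + 196 + 2744)/15 = -100 + (1/14)*(1/15)*2931 = -100 + 977/70 = -6023/70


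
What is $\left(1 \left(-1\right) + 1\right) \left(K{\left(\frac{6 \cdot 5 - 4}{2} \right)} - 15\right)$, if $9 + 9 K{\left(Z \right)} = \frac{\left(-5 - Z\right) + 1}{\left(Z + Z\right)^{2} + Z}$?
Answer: $0$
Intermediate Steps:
$K{\left(Z \right)} = -1 + \frac{-4 - Z}{9 \left(Z + 4 Z^{2}\right)}$ ($K{\left(Z \right)} = -1 + \frac{\left(\left(-5 - Z\right) + 1\right) \frac{1}{\left(Z + Z\right)^{2} + Z}}{9} = -1 + \frac{\left(-4 - Z\right) \frac{1}{\left(2 Z\right)^{2} + Z}}{9} = -1 + \frac{\left(-4 - Z\right) \frac{1}{4 Z^{2} + Z}}{9} = -1 + \frac{\left(-4 - Z\right) \frac{1}{Z + 4 Z^{2}}}{9} = -1 + \frac{\frac{1}{Z + 4 Z^{2}} \left(-4 - Z\right)}{9} = -1 + \frac{-4 - Z}{9 \left(Z + 4 Z^{2}\right)}$)
$\left(1 \left(-1\right) + 1\right) \left(K{\left(\frac{6 \cdot 5 - 4}{2} \right)} - 15\right) = \left(1 \left(-1\right) + 1\right) \left(\frac{2 \left(-2 - 18 \left(\frac{6 \cdot 5 - 4}{2}\right)^{2} - 5 \frac{6 \cdot 5 - 4}{2}\right)}{9 \frac{6 \cdot 5 - 4}{2} \left(1 + 4 \frac{6 \cdot 5 - 4}{2}\right)} - 15\right) = \left(-1 + 1\right) \left(\frac{2 \left(-2 - 18 \left(\left(30 - 4\right) \frac{1}{2}\right)^{2} - 5 \left(30 - 4\right) \frac{1}{2}\right)}{9 \left(30 - 4\right) \frac{1}{2} \left(1 + 4 \left(30 - 4\right) \frac{1}{2}\right)} - 15\right) = 0 \left(\frac{2 \left(-2 - 18 \left(26 \cdot \frac{1}{2}\right)^{2} - 5 \cdot 26 \cdot \frac{1}{2}\right)}{9 \cdot 26 \cdot \frac{1}{2} \left(1 + 4 \cdot 26 \cdot \frac{1}{2}\right)} - 15\right) = 0 \left(\frac{2 \left(-2 - 18 \cdot 13^{2} - 65\right)}{9 \cdot 13 \left(1 + 4 \cdot 13\right)} - 15\right) = 0 \left(\frac{2}{9} \cdot \frac{1}{13} \frac{1}{1 + 52} \left(-2 - 3042 - 65\right) - 15\right) = 0 \left(\frac{2}{9} \cdot \frac{1}{13} \cdot \frac{1}{53} \left(-2 - 3042 - 65\right) - 15\right) = 0 \left(\frac{2}{9} \cdot \frac{1}{13} \cdot \frac{1}{53} \left(-3109\right) - 15\right) = 0 \left(- \frac{6218}{6201} - 15\right) = 0 \left(- \frac{99233}{6201}\right) = 0$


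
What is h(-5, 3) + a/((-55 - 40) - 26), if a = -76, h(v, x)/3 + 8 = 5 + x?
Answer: 76/121 ≈ 0.62810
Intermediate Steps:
h(v, x) = -9 + 3*x (h(v, x) = -24 + 3*(5 + x) = -24 + (15 + 3*x) = -9 + 3*x)
h(-5, 3) + a/((-55 - 40) - 26) = (-9 + 3*3) - 76/((-55 - 40) - 26) = (-9 + 9) - 76/(-95 - 26) = 0 - 76/(-121) = 0 - 1/121*(-76) = 0 + 76/121 = 76/121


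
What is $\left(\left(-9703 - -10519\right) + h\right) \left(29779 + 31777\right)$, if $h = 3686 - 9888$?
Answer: $-331540616$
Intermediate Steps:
$h = -6202$ ($h = 3686 - 9888 = -6202$)
$\left(\left(-9703 - -10519\right) + h\right) \left(29779 + 31777\right) = \left(\left(-9703 - -10519\right) - 6202\right) \left(29779 + 31777\right) = \left(\left(-9703 + 10519\right) - 6202\right) 61556 = \left(816 - 6202\right) 61556 = \left(-5386\right) 61556 = -331540616$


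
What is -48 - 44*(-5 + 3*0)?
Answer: 172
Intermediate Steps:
-48 - 44*(-5 + 3*0) = -48 - 44*(-5 + 0) = -48 - 44*(-5) = -48 + 220 = 172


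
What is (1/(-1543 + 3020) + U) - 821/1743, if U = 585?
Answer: 214974223/367773 ≈ 584.53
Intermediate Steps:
(1/(-1543 + 3020) + U) - 821/1743 = (1/(-1543 + 3020) + 585) - 821/1743 = (1/1477 + 585) - 821*1/1743 = (1/1477 + 585) - 821/1743 = 864046/1477 - 821/1743 = 214974223/367773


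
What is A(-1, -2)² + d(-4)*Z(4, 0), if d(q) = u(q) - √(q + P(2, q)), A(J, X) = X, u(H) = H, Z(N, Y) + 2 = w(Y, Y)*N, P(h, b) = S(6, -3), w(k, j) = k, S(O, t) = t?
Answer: 12 + 2*I*√7 ≈ 12.0 + 5.2915*I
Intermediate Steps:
P(h, b) = -3
Z(N, Y) = -2 + N*Y (Z(N, Y) = -2 + Y*N = -2 + N*Y)
d(q) = q - √(-3 + q) (d(q) = q - √(q - 3) = q - √(-3 + q))
A(-1, -2)² + d(-4)*Z(4, 0) = (-2)² + (-4 - √(-3 - 4))*(-2 + 4*0) = 4 + (-4 - √(-7))*(-2 + 0) = 4 + (-4 - I*√7)*(-2) = 4 + (8 + 2*I*√7) = 12 + 2*I*√7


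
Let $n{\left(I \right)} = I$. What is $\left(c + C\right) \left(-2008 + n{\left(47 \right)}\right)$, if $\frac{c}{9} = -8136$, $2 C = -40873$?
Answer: $\frac{367336481}{2} \approx 1.8367 \cdot 10^{8}$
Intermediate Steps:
$C = - \frac{40873}{2}$ ($C = \frac{1}{2} \left(-40873\right) = - \frac{40873}{2} \approx -20437.0$)
$c = -73224$ ($c = 9 \left(-8136\right) = -73224$)
$\left(c + C\right) \left(-2008 + n{\left(47 \right)}\right) = \left(-73224 - \frac{40873}{2}\right) \left(-2008 + 47\right) = \left(- \frac{187321}{2}\right) \left(-1961\right) = \frac{367336481}{2}$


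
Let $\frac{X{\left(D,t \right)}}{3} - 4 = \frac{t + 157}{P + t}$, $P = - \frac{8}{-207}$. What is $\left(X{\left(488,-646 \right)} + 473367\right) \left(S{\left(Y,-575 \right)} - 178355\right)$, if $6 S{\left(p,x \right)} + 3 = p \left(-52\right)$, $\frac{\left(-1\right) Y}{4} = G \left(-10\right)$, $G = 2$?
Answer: $- \frac{22666759848136525}{267428} \approx -8.4758 \cdot 10^{10}$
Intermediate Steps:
$P = \frac{8}{207}$ ($P = \left(-8\right) \left(- \frac{1}{207}\right) = \frac{8}{207} \approx 0.038647$)
$X{\left(D,t \right)} = 12 + \frac{3 \left(157 + t\right)}{\frac{8}{207} + t}$ ($X{\left(D,t \right)} = 12 + 3 \frac{t + 157}{\frac{8}{207} + t} = 12 + 3 \frac{157 + t}{\frac{8}{207} + t} = 12 + \frac{3 \left(157 + t\right)}{\frac{8}{207} + t}$)
$Y = 80$ ($Y = - 4 \cdot 2 \left(-10\right) = \left(-4\right) \left(-20\right) = 80$)
$S{\left(p,x \right)} = - \frac{1}{2} - \frac{26 p}{3}$ ($S{\left(p,x \right)} = - \frac{1}{2} + \frac{p \left(-52\right)}{6} = - \frac{1}{2} + \frac{\left(-52\right) p}{6} = - \frac{1}{2} - \frac{26 p}{3}$)
$\left(X{\left(488,-646 \right)} + 473367\right) \left(S{\left(Y,-575 \right)} - 178355\right) = \left(\frac{3 \left(32531 + 1035 \left(-646\right)\right)}{8 + 207 \left(-646\right)} + 473367\right) \left(\left(- \frac{1}{2} - \frac{2080}{3}\right) - 178355\right) = \left(\frac{3 \left(32531 - 668610\right)}{8 - 133722} + 473367\right) \left(\left(- \frac{1}{2} - \frac{2080}{3}\right) - 178355\right) = \left(3 \frac{1}{-133714} \left(-636079\right) + 473367\right) \left(- \frac{4163}{6} - 178355\right) = \left(3 \left(- \frac{1}{133714}\right) \left(-636079\right) + 473367\right) \left(- \frac{1074293}{6}\right) = \left(\frac{1908237}{133714} + 473367\right) \left(- \frac{1074293}{6}\right) = \frac{63297703275}{133714} \left(- \frac{1074293}{6}\right) = - \frac{22666759848136525}{267428}$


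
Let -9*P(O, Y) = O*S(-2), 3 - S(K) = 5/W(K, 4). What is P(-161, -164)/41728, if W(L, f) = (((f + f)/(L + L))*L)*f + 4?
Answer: 1771/1502208 ≈ 0.0011789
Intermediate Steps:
W(L, f) = 4 + f² (W(L, f) = (((2*f)/((2*L)))*L)*f + 4 = (((2*f)*(1/(2*L)))*L)*f + 4 = ((f/L)*L)*f + 4 = f*f + 4 = f² + 4 = 4 + f²)
S(K) = 11/4 (S(K) = 3 - 5/(4 + 4²) = 3 - 5/(4 + 16) = 3 - 5/20 = 3 - 1*¼ = 3 - ¼ = 11/4)
P(O, Y) = -11*O/36 (P(O, Y) = -O*11/(9*4) = -11*O/36)
P(-161, -164)/41728 = -11/36*(-161)/41728 = (1771/36)*(1/41728) = 1771/1502208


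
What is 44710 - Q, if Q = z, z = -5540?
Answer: 50250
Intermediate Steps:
Q = -5540
44710 - Q = 44710 - 1*(-5540) = 44710 + 5540 = 50250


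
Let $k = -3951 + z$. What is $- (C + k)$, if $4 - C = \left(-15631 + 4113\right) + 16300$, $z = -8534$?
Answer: $17263$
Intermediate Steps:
$k = -12485$ ($k = -3951 - 8534 = -12485$)
$C = -4778$ ($C = 4 - \left(\left(-15631 + 4113\right) + 16300\right) = 4 - \left(-11518 + 16300\right) = 4 - 4782 = -4778$)
$- (C + k) = - (-4778 - 12485) = \left(-1\right) \left(-17263\right) = 17263$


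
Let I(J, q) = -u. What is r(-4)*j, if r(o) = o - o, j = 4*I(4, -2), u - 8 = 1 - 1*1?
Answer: 0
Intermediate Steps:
u = 8 (u = 8 + (1 - 1*1) = 8 + (1 - 1) = 8 + 0 = 8)
I(J, q) = -8 (I(J, q) = -1*8 = -8)
j = -32 (j = 4*(-8) = -32)
r(o) = 0
r(-4)*j = 0*(-32) = 0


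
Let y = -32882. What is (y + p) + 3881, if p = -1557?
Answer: -30558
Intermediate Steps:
(y + p) + 3881 = (-32882 - 1557) + 3881 = -34439 + 3881 = -30558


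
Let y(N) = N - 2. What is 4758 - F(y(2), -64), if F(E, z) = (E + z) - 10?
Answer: 4832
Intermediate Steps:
y(N) = -2 + N
F(E, z) = -10 + E + z
4758 - F(y(2), -64) = 4758 - (-10 + (-2 + 2) - 64) = 4758 - (-10 + 0 - 64) = 4758 - 1*(-74) = 4758 + 74 = 4832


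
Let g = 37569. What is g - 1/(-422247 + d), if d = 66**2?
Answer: 15699746980/417891 ≈ 37569.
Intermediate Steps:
d = 4356
g - 1/(-422247 + d) = 37569 - 1/(-422247 + 4356) = 37569 - 1/(-417891) = 37569 - 1*(-1/417891) = 37569 + 1/417891 = 15699746980/417891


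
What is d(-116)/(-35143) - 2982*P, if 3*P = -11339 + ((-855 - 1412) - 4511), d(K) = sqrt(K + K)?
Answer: 18008298 - 2*I*sqrt(58)/35143 ≈ 1.8008e+7 - 0.00043342*I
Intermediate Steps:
d(K) = sqrt(2)*sqrt(K) (d(K) = sqrt(2*K) = sqrt(2)*sqrt(K))
P = -6039 (P = (-11339 + ((-855 - 1412) - 4511))/3 = (-11339 + (-2267 - 4511))/3 = (-11339 - 6778)/3 = (1/3)*(-18117) = -6039)
d(-116)/(-35143) - 2982*P = (sqrt(2)*sqrt(-116))/(-35143) - 2982/(1/(-6039)) = (sqrt(2)*(2*I*sqrt(29)))*(-1/35143) - 2982/(-1/6039) = (2*I*sqrt(58))*(-1/35143) - 2982*(-6039) = -2*I*sqrt(58)/35143 + 18008298 = 18008298 - 2*I*sqrt(58)/35143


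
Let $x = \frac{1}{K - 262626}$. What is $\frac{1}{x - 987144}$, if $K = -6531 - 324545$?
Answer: $- \frac{593702}{586069367089} \approx -1.013 \cdot 10^{-6}$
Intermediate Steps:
$K = -331076$ ($K = -6531 - 324545 = -331076$)
$x = - \frac{1}{593702}$ ($x = \frac{1}{-331076 - 262626} = \frac{1}{-593702} = - \frac{1}{593702} \approx -1.6843 \cdot 10^{-6}$)
$\frac{1}{x - 987144} = \frac{1}{- \frac{1}{593702} - 987144} = \frac{1}{- \frac{586069367089}{593702}} = - \frac{593702}{586069367089}$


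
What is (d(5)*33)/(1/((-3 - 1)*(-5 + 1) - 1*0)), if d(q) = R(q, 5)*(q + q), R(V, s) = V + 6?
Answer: 58080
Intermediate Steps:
R(V, s) = 6 + V
d(q) = 2*q*(6 + q) (d(q) = (6 + q)*(q + q) = (6 + q)*(2*q) = 2*q*(6 + q))
(d(5)*33)/(1/((-3 - 1)*(-5 + 1) - 1*0)) = ((2*5*(6 + 5))*33)/(1/((-3 - 1)*(-5 + 1) - 1*0)) = ((2*5*11)*33)/(1/(-4*(-4) + 0)) = (110*33)/(1/(16 + 0)) = 3630/(1/16) = 3630*16 = 58080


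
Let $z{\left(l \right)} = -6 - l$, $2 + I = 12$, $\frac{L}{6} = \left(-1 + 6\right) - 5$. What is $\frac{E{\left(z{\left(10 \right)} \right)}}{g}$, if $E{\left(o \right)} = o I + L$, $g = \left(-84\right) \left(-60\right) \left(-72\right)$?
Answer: $\frac{1}{2268} \approx 0.00044092$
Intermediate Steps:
$L = 0$ ($L = 6 \left(\left(-1 + 6\right) - 5\right) = 6 \left(5 - 5\right) = 6 \cdot 0 = 0$)
$I = 10$ ($I = -2 + 12 = 10$)
$g = -362880$ ($g = 5040 \left(-72\right) = -362880$)
$E{\left(o \right)} = 10 o$ ($E{\left(o \right)} = o 10 + 0 = 10 o + 0 = 10 o$)
$\frac{E{\left(z{\left(10 \right)} \right)}}{g} = \frac{10 \left(-6 - 10\right)}{-362880} = 10 \left(-6 - 10\right) \left(- \frac{1}{362880}\right) = 10 \left(-16\right) \left(- \frac{1}{362880}\right) = \left(-160\right) \left(- \frac{1}{362880}\right) = \frac{1}{2268}$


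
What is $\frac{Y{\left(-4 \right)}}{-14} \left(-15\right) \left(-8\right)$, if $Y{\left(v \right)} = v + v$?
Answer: $\frac{480}{7} \approx 68.571$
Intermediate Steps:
$Y{\left(v \right)} = 2 v$
$\frac{Y{\left(-4 \right)}}{-14} \left(-15\right) \left(-8\right) = \frac{2 \left(-4\right)}{-14} \left(-15\right) \left(-8\right) = \left(-8\right) \left(- \frac{1}{14}\right) \left(-15\right) \left(-8\right) = \frac{4}{7} \left(-15\right) \left(-8\right) = \left(- \frac{60}{7}\right) \left(-8\right) = \frac{480}{7}$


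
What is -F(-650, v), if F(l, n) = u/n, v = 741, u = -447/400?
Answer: 149/98800 ≈ 0.0015081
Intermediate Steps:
u = -447/400 (u = -447*1/400 = -447/400 ≈ -1.1175)
F(l, n) = -447/(400*n)
-F(-650, v) = -(-447)/(400*741) = -1*(-149/98800) = 149/98800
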